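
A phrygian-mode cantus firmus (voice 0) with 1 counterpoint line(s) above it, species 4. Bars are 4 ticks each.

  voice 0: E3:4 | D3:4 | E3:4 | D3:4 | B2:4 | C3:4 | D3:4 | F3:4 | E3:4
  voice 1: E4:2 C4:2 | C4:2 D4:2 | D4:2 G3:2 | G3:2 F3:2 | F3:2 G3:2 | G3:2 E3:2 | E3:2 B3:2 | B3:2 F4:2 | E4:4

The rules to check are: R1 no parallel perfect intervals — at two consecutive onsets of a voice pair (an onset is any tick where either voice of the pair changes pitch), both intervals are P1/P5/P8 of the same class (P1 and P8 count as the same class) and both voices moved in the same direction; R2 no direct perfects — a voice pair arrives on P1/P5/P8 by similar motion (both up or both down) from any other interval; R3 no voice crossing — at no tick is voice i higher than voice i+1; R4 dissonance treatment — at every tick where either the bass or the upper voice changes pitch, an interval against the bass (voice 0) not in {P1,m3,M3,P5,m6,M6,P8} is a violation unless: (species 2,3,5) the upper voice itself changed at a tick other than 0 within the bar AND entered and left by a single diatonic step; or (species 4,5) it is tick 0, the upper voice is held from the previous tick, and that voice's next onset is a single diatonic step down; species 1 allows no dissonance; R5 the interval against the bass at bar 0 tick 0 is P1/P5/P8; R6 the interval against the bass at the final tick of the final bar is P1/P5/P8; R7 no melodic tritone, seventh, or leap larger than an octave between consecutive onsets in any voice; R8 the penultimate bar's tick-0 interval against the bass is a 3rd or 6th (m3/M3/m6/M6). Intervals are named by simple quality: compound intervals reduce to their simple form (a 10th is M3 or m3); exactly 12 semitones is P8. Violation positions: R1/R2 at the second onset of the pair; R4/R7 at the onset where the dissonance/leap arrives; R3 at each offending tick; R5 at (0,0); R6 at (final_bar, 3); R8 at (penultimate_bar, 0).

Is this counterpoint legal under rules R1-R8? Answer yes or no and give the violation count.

bar 0: v0=E3 v1=E4 (P8)
bar 1: v0=D3 v1=C4 (m7)
bar 2: v0=E3 v1=D4 (m7)
bar 3: v0=D3 v1=G3 (P4)
bar 4: v0=B2 v1=F3 (TT)
bar 5: v0=C3 v1=G3 (P5)
bar 6: v0=D3 v1=E3 (M2)
bar 7: v0=F3 v1=B3 (TT)
bar 8: v0=E3 v1=E4 (P8)
  R4 @ bar1.0: D3/C4 m7 untreated
  R4 @ bar2.0: E3/D4 m7 untreated
  R4 @ bar4.0: B2/F3 TT untreated
  R4 @ bar6.0: D3/E3 M2 untreated
  R4 @ bar7.0: F3/B3 TT untreated
  R8 @ bar7.0: penult TT not 3rd/6th
  R7 @ bar7.2: B3->F4 leap 6st
  R1 @ bar8.0: F3/F4 P8 -> E3/E4 P8 similar

No (8 violations)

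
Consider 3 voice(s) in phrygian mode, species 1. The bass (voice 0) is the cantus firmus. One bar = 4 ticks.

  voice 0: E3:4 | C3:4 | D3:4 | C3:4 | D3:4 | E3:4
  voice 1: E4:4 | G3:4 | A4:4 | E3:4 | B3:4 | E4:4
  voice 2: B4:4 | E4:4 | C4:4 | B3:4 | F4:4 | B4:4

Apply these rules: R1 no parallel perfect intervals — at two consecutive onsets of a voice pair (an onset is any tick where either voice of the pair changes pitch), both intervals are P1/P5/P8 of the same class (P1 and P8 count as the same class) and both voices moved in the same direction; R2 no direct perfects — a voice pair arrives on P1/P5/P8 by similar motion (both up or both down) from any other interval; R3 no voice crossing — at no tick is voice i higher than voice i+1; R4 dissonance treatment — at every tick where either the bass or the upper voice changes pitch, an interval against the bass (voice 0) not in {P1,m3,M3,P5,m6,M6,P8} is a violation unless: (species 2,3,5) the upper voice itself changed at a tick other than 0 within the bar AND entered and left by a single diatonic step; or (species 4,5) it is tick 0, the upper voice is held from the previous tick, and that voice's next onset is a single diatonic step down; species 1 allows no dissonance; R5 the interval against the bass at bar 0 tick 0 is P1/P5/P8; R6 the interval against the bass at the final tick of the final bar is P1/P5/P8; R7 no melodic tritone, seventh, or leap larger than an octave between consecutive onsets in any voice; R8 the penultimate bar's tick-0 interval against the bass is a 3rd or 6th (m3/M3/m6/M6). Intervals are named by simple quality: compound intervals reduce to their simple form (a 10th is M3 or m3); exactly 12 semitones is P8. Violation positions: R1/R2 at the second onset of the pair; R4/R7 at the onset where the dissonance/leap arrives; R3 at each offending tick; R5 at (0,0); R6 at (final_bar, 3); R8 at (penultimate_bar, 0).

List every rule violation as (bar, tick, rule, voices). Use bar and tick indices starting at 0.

(1, 0, R2, (0, 1))
(2, 0, R1, (0, 1))
(2, 0, R3, (1, 2))
(2, 0, R4, (0, 2))
(2, 0, R7, (1,))
(2, 1, R3, (1, 2))
(2, 2, R3, (1, 2))
(2, 3, R3, (1, 2))
(3, 0, R2, (1, 2))
(3, 0, R4, (0, 2))
(3, 0, R7, (1,))
(4, 0, R7, (2,))
(5, 0, R2, (0, 1))
(5, 0, R2, (0, 2))
(5, 0, R2, (1, 2))
(5, 0, R7, (2,))

bar 0: v0=E3 v1=E4 v2=B4 downbeat P5
bar 1: v0=C3 v1=G3 v2=E4 downbeat M3
bar 2: v0=D3 v1=A4 v2=C4 downbeat m7
bar 3: v0=C3 v1=E3 v2=B3 downbeat M7
bar 4: v0=D3 v1=B3 v2=F4 downbeat m3
bar 5: v0=E3 v1=E4 v2=B4 downbeat P5
  -> R2 @ bar 1 tick 0 v(0, 1): E3/E4 P8 -> C3/G3 P5 similar
  -> R1 @ bar 2 tick 0 v(0, 1): C3/G3 P5 -> D3/A4 P5 similar
  -> R3 @ bar 2 tick 0 v(1, 2): A4 above C4
  -> R4 @ bar 2 tick 0 v(0, 2): D3/C4 m7 untreated
  -> R7 @ bar 2 tick 0 v(1,): G3->A4 leap 14st
  -> R3 @ bar 2 tick 1 v(1, 2): A4 above C4
  -> R3 @ bar 2 tick 2 v(1, 2): A4 above C4
  -> R3 @ bar 2 tick 3 v(1, 2): A4 above C4
  -> R2 @ bar 3 tick 0 v(1, 2): A4/C4 M6 -> E3/B3 P5 similar
  -> R4 @ bar 3 tick 0 v(0, 2): C3/B3 M7 untreated
  -> R7 @ bar 3 tick 0 v(1,): A4->E3 leap 17st
  -> R7 @ bar 4 tick 0 v(2,): B3->F4 leap 6st
  -> R2 @ bar 5 tick 0 v(0, 1): D3/B3 M6 -> E3/E4 P8 similar
  -> R2 @ bar 5 tick 0 v(0, 2): D3/F4 m3 -> E3/B4 P5 similar
  -> R2 @ bar 5 tick 0 v(1, 2): B3/F4 TT -> E4/B4 P5 similar
  -> R7 @ bar 5 tick 0 v(2,): F4->B4 leap 6st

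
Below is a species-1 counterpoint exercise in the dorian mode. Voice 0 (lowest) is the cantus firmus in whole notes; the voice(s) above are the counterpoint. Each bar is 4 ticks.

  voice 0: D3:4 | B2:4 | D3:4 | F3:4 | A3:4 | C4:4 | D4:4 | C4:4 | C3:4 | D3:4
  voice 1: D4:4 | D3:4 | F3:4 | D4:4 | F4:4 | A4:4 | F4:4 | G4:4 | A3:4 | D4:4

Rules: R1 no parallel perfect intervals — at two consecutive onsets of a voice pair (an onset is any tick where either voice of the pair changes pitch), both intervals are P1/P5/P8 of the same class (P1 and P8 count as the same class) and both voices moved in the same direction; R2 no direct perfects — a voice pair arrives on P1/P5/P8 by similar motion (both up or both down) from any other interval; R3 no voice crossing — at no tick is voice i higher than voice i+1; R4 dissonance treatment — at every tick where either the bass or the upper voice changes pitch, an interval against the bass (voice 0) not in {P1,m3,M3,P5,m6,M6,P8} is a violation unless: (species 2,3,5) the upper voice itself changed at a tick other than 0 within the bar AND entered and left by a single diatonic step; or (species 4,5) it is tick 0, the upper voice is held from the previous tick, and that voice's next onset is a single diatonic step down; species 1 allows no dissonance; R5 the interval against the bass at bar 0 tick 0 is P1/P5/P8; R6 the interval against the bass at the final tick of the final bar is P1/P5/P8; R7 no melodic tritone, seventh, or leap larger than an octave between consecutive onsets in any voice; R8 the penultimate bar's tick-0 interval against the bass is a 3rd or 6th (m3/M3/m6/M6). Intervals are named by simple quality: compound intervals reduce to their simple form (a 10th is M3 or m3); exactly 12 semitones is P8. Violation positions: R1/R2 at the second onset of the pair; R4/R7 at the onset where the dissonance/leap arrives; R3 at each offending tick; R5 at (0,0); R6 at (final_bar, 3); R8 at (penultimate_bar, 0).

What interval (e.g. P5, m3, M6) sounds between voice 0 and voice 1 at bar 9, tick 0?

P8

voice 0=D3 voice 1=D4 -> P8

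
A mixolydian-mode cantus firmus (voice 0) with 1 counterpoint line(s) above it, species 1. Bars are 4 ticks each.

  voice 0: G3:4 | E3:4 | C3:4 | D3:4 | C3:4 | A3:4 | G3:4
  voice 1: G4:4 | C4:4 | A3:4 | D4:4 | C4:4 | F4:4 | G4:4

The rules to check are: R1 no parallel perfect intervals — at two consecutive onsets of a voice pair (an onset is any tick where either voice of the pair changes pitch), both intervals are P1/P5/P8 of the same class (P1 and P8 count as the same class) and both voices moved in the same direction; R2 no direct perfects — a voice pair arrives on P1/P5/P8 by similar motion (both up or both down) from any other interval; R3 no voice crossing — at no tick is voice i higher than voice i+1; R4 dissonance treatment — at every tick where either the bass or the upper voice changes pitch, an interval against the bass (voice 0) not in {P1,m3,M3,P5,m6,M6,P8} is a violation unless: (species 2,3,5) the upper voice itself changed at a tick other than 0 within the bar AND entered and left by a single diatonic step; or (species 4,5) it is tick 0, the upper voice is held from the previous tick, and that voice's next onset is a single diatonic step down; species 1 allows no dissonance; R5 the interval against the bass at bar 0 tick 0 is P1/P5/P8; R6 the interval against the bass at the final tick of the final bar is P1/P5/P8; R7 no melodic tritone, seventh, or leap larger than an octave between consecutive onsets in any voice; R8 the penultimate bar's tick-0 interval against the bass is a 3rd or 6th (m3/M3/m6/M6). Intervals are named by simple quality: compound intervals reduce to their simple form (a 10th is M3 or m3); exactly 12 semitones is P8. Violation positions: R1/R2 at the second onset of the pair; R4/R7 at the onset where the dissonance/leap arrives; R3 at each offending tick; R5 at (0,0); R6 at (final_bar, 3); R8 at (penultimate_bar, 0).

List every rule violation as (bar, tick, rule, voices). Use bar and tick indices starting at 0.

(3, 0, R2, (0, 1))
(4, 0, R1, (0, 1))

bar 0: v0=G3 v1=G4 downbeat P8
bar 1: v0=E3 v1=C4 downbeat m6
bar 2: v0=C3 v1=A3 downbeat M6
bar 3: v0=D3 v1=D4 downbeat P8
bar 4: v0=C3 v1=C4 downbeat P8
bar 5: v0=A3 v1=F4 downbeat m6
bar 6: v0=G3 v1=G4 downbeat P8
  -> R2 @ bar 3 tick 0 v(0, 1): C3/A3 M6 -> D3/D4 P8 similar
  -> R1 @ bar 4 tick 0 v(0, 1): D3/D4 P8 -> C3/C4 P8 similar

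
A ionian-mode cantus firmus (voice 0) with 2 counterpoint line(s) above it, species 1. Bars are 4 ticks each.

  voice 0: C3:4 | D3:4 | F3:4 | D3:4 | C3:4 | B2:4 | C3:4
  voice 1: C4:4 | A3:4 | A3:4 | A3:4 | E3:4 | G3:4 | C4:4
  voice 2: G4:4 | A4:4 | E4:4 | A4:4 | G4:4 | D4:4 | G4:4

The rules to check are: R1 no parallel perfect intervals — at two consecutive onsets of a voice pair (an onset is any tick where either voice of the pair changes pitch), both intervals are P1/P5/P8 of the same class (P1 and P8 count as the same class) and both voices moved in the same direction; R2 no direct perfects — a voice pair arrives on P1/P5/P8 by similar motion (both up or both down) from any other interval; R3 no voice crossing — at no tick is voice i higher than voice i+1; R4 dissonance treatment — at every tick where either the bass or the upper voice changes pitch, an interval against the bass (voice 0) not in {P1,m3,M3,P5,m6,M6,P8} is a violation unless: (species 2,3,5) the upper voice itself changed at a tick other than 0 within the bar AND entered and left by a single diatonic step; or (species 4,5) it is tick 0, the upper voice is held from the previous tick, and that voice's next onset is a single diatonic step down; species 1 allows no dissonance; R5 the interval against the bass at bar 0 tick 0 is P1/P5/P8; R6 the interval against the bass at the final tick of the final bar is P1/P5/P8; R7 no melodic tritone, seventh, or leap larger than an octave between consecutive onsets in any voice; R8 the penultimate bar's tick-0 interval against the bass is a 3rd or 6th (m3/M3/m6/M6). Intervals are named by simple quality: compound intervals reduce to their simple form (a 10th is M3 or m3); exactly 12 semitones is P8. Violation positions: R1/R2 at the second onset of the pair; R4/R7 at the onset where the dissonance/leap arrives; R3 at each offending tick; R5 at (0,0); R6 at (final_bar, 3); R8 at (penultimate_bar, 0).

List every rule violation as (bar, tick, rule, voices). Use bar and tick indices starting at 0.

(1, 0, R1, (0, 2))
(2, 0, R4, (0, 2))
(4, 0, R1, (0, 2))
(6, 0, R1, (1, 2))
(6, 0, R2, (0, 1))
(6, 0, R2, (0, 2))

bar 0: v0=C3 v1=C4 v2=G4 downbeat P5
bar 1: v0=D3 v1=A3 v2=A4 downbeat P5
bar 2: v0=F3 v1=A3 v2=E4 downbeat M7
bar 3: v0=D3 v1=A3 v2=A4 downbeat P5
bar 4: v0=C3 v1=E3 v2=G4 downbeat P5
bar 5: v0=B2 v1=G3 v2=D4 downbeat m3
bar 6: v0=C3 v1=C4 v2=G4 downbeat P5
  -> R1 @ bar 1 tick 0 v(0, 2): C3/G4 P5 -> D3/A4 P5 similar
  -> R4 @ bar 2 tick 0 v(0, 2): F3/E4 M7 untreated
  -> R1 @ bar 4 tick 0 v(0, 2): D3/A4 P5 -> C3/G4 P5 similar
  -> R1 @ bar 6 tick 0 v(1, 2): G3/D4 P5 -> C4/G4 P5 similar
  -> R2 @ bar 6 tick 0 v(0, 1): B2/G3 m6 -> C3/C4 P8 similar
  -> R2 @ bar 6 tick 0 v(0, 2): B2/D4 m3 -> C3/G4 P5 similar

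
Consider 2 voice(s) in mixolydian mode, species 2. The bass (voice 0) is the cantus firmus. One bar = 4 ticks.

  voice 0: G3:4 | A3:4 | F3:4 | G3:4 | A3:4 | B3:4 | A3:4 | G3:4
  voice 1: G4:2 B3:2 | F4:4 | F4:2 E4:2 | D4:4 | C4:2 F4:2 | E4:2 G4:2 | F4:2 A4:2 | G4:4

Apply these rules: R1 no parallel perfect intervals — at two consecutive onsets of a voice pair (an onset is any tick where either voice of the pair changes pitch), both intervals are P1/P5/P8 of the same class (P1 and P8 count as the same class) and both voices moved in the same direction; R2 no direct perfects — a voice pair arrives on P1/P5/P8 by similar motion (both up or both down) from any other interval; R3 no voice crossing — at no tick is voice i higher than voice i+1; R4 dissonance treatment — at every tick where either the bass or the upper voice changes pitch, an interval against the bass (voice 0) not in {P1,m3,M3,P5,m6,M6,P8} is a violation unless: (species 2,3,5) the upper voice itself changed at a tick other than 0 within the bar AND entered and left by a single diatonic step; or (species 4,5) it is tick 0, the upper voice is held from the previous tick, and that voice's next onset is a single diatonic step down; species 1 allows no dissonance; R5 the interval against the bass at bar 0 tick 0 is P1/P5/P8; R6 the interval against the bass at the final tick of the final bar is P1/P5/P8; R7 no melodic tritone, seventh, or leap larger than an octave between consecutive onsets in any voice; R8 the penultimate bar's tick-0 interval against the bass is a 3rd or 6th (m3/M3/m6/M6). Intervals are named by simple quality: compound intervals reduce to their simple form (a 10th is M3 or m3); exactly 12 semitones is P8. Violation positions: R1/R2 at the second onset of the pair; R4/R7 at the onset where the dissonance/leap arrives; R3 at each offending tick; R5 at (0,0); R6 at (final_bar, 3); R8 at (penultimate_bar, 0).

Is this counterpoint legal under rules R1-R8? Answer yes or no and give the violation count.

No (3 violations)

bar 0: v0=G3 v1=G4 (P8)
bar 1: v0=A3 v1=F4 (m6)
bar 2: v0=F3 v1=F4 (P8)
bar 3: v0=G3 v1=D4 (P5)
bar 4: v0=A3 v1=C4 (m3)
bar 5: v0=B3 v1=E4 (P4)
bar 6: v0=A3 v1=F4 (m6)
bar 7: v0=G3 v1=G4 (P8)
  R7 @ bar1.0: B3->F4 leap 6st
  R4 @ bar5.0: B3/E4 P4 untreated
  R1 @ bar7.0: A3/A4 P8 -> G3/G4 P8 similar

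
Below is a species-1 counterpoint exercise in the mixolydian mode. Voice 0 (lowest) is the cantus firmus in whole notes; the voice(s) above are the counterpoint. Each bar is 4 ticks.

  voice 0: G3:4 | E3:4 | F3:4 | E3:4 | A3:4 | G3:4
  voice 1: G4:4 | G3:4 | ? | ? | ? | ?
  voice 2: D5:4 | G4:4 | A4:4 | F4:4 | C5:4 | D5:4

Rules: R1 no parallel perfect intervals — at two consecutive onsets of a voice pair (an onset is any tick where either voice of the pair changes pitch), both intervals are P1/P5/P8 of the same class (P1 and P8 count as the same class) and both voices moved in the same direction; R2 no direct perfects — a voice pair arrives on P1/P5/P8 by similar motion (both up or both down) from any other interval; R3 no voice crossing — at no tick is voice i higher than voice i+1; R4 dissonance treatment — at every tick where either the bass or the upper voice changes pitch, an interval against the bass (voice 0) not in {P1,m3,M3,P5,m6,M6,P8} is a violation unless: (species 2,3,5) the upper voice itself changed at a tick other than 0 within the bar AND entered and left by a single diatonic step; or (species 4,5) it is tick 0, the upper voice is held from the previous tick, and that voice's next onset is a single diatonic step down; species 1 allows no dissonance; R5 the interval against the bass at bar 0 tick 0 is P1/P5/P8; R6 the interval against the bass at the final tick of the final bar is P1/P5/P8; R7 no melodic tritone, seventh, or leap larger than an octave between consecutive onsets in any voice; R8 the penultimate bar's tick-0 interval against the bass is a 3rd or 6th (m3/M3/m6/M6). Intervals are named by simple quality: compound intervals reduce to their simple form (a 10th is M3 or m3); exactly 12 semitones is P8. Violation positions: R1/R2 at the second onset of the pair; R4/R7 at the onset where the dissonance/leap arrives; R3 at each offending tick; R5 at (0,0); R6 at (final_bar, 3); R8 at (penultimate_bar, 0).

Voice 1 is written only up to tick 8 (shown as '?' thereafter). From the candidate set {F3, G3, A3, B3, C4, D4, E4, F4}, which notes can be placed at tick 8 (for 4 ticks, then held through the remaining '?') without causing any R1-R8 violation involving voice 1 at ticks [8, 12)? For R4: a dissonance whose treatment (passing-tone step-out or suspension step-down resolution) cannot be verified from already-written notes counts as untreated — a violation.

F3: legal
G3: violates R4
A3: violates R1
B3: violates R4
C4: violates R2
D4: violates R2
E4: violates R4
F4: violates R2,R7

{F3}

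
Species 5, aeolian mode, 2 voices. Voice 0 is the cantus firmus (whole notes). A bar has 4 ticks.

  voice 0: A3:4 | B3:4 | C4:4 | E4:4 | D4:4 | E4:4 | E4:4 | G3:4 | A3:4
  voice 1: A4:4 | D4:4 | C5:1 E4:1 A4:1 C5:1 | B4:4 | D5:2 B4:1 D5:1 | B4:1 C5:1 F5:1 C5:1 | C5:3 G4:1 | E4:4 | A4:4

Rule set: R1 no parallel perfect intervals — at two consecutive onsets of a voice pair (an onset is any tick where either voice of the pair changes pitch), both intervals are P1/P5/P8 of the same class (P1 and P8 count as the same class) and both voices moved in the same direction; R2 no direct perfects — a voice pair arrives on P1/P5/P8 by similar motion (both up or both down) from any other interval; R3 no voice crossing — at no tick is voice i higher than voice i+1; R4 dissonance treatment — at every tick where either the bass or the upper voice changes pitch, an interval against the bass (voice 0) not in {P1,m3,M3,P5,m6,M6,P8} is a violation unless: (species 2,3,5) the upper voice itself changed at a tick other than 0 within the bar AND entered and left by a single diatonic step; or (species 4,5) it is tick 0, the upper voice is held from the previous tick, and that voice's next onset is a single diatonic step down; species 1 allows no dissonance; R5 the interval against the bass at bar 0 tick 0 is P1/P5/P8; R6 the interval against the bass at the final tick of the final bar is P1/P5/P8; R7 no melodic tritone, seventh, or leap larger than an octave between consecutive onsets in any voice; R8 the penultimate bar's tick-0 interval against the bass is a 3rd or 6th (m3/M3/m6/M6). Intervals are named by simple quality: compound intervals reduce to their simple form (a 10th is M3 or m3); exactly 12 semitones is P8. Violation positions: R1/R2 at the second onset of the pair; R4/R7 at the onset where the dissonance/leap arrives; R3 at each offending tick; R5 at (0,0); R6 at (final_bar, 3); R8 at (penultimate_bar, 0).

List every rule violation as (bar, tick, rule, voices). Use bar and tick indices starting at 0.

bar 0: v0=A3 v1=A4 downbeat P8
bar 1: v0=B3 v1=D4 downbeat m3
bar 2: v0=C4 v1=C5 downbeat P8
bar 3: v0=E4 v1=B4 downbeat P5
bar 4: v0=D4 v1=D5 downbeat P8
bar 5: v0=E4 v1=B4 downbeat P5
bar 6: v0=E4 v1=C5 downbeat m6
bar 7: v0=G3 v1=E4 downbeat M6
bar 8: v0=A3 v1=A4 downbeat P8
  -> R2 @ bar 2 tick 0 v(0, 1): B3/D4 m3 -> C4/C5 P8 similar
  -> R7 @ bar 2 tick 0 v(1,): D4->C5 leap 10st
  -> R4 @ bar 5 tick 2 v(0, 1): E4/F5 m2 untreated
  -> R2 @ bar 8 tick 0 v(0, 1): G3/E4 M6 -> A3/A4 P8 similar

(2, 0, R2, (0, 1))
(2, 0, R7, (1,))
(5, 2, R4, (0, 1))
(8, 0, R2, (0, 1))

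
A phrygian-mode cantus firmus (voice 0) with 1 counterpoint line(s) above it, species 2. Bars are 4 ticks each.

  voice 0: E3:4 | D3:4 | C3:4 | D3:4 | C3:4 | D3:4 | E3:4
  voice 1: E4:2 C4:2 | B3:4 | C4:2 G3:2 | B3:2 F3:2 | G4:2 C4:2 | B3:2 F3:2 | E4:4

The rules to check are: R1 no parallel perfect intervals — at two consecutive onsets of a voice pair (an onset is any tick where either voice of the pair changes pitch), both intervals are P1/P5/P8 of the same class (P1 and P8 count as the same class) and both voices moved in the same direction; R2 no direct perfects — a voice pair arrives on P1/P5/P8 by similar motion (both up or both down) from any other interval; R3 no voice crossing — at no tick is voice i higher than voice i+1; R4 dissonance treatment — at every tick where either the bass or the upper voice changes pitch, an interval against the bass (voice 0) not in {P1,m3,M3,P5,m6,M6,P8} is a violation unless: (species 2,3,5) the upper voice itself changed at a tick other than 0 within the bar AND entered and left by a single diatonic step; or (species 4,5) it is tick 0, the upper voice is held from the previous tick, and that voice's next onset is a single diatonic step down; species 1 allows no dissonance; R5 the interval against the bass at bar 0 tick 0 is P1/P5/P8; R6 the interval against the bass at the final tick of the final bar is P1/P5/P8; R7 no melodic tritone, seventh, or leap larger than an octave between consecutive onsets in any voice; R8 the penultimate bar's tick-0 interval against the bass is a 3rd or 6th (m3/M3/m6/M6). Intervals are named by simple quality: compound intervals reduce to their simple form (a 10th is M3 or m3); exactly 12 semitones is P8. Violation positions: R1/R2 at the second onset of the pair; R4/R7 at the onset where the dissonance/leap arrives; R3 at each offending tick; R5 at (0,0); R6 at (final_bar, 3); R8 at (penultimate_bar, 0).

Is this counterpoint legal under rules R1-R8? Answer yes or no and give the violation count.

No (5 violations)

bar 0: v0=E3 v1=E4 (P8)
bar 1: v0=D3 v1=B3 (M6)
bar 2: v0=C3 v1=C4 (P8)
bar 3: v0=D3 v1=B3 (M6)
bar 4: v0=C3 v1=G4 (P5)
bar 5: v0=D3 v1=B3 (M6)
bar 6: v0=E3 v1=E4 (P8)
  R7 @ bar3.2: B3->F3 leap 6st
  R7 @ bar4.0: F3->G4 leap 14st
  R7 @ bar5.2: B3->F3 leap 6st
  R2 @ bar6.0: D3/F3 m3 -> E3/E4 P8 similar
  R7 @ bar6.0: F3->E4 leap 11st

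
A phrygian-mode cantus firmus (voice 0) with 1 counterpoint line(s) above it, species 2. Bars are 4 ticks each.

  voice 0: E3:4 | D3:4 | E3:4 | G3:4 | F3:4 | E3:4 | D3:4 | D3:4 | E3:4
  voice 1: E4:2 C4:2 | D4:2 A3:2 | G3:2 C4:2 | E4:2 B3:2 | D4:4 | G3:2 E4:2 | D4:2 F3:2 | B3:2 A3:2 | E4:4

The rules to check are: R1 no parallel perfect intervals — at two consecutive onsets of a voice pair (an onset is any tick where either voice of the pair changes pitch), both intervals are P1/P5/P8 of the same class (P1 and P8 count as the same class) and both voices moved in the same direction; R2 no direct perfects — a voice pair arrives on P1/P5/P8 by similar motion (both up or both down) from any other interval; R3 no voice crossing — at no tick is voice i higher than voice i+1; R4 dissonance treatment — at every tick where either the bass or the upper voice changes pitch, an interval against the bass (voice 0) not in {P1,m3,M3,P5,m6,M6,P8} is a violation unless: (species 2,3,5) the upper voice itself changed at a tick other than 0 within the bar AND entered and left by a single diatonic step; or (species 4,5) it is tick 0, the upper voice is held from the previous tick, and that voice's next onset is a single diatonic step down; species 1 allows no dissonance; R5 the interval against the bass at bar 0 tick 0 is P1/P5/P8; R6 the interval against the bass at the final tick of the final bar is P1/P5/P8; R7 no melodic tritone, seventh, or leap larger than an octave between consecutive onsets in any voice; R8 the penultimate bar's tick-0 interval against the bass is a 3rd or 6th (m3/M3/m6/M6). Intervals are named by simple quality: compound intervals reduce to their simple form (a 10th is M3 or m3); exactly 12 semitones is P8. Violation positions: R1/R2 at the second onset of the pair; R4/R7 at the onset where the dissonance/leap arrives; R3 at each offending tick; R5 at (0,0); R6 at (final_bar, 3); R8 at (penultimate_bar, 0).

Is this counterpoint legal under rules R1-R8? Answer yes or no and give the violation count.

No (3 violations)

bar 0: v0=E3 v1=E4 (P8)
bar 1: v0=D3 v1=D4 (P8)
bar 2: v0=E3 v1=G3 (m3)
bar 3: v0=G3 v1=E4 (M6)
bar 4: v0=F3 v1=D4 (M6)
bar 5: v0=E3 v1=G3 (m3)
bar 6: v0=D3 v1=D4 (P8)
bar 7: v0=D3 v1=B3 (M6)
bar 8: v0=E3 v1=E4 (P8)
  R1 @ bar6.0: E3/E4 P8 -> D3/D4 P8 similar
  R7 @ bar7.0: F3->B3 leap 6st
  R2 @ bar8.0: D3/A3 P5 -> E3/E4 P8 similar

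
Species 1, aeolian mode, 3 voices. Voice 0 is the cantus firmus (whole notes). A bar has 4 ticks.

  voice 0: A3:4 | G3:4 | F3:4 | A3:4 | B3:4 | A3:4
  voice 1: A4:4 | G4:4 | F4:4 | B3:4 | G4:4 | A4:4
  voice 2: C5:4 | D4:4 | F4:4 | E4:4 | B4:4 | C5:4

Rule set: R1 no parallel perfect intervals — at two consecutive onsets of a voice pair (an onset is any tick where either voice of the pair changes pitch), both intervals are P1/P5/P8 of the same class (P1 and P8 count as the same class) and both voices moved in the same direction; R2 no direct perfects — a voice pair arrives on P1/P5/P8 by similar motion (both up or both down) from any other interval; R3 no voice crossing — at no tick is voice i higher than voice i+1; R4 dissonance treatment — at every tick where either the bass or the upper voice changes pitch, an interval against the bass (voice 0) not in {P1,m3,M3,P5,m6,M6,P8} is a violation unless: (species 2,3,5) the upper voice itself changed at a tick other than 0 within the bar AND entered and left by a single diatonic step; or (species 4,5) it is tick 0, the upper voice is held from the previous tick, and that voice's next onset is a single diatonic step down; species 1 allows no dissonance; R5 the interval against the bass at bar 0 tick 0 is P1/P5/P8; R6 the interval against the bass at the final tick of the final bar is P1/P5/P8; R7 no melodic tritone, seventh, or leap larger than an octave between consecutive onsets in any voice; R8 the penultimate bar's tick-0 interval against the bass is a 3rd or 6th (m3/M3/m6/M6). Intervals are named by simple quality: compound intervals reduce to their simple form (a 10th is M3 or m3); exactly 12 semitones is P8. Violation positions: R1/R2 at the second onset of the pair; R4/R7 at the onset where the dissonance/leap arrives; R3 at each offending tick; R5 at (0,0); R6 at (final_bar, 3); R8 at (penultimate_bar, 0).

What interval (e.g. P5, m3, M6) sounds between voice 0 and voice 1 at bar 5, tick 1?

P8

voice 0=A3 voice 1=A4 -> P8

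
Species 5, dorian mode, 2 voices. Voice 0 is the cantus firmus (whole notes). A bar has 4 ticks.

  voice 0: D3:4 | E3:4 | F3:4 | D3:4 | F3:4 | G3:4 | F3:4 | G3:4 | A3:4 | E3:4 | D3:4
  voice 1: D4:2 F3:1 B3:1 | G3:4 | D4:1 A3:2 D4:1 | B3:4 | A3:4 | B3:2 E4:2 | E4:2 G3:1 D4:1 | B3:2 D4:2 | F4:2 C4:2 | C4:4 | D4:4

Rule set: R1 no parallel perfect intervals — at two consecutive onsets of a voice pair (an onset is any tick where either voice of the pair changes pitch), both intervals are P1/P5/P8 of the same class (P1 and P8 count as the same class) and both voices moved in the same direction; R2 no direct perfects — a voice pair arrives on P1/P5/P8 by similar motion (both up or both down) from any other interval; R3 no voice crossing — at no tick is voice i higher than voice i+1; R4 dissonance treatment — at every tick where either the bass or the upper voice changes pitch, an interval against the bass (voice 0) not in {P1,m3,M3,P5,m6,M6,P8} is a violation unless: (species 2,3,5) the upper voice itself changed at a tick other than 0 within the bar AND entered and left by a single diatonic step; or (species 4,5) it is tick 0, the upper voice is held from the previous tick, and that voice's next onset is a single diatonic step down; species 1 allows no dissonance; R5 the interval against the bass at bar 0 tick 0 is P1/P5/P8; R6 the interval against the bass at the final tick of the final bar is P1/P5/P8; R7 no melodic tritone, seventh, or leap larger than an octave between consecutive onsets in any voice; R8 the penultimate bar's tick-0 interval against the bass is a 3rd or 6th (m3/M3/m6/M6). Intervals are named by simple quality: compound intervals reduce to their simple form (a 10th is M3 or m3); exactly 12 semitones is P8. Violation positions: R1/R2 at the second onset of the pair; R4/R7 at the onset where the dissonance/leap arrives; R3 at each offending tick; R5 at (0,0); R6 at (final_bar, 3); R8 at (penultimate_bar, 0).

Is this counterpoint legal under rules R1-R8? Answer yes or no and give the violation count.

No (3 violations)

bar 0: v0=D3 v1=D4 (P8)
bar 1: v0=E3 v1=G3 (m3)
bar 2: v0=F3 v1=D4 (M6)
bar 3: v0=D3 v1=B3 (M6)
bar 4: v0=F3 v1=A3 (M3)
bar 5: v0=G3 v1=B3 (M3)
bar 6: v0=F3 v1=E4 (M7)
bar 7: v0=G3 v1=B3 (M3)
bar 8: v0=A3 v1=F4 (m6)
bar 9: v0=E3 v1=C4 (m6)
bar 10: v0=D3 v1=D4 (P8)
  R7 @ bar0.3: F3->B3 leap 6st
  R4 @ bar6.0: F3/E4 M7 untreated
  R4 @ bar6.2: F3/G3 M2 untreated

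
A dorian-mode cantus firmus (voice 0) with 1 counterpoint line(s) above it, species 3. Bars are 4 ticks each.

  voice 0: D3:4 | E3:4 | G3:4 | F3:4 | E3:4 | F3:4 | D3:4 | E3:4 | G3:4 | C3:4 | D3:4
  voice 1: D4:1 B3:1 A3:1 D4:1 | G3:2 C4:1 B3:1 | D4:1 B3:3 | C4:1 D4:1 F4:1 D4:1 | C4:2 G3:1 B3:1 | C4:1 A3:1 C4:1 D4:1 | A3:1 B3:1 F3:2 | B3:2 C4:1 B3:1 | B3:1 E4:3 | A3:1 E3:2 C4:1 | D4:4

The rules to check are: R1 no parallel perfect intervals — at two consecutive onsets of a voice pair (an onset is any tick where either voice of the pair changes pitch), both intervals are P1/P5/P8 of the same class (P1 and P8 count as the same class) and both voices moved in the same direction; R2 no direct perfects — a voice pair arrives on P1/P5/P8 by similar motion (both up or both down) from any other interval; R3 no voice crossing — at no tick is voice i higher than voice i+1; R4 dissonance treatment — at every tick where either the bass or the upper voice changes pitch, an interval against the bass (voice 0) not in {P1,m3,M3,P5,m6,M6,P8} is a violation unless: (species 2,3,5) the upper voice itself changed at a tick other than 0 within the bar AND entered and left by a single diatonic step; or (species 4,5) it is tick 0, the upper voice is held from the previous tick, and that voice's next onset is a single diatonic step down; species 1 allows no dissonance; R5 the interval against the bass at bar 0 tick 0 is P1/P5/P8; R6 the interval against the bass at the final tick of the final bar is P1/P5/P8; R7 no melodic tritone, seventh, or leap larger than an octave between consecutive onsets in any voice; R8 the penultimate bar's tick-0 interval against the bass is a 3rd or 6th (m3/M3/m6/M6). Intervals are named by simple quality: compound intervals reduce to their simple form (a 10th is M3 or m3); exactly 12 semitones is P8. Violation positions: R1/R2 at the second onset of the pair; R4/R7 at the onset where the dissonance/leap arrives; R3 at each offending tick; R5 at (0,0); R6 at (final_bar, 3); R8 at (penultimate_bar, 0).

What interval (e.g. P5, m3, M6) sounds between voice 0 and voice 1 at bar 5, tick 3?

M6

voice 0=F3 voice 1=D4 -> M6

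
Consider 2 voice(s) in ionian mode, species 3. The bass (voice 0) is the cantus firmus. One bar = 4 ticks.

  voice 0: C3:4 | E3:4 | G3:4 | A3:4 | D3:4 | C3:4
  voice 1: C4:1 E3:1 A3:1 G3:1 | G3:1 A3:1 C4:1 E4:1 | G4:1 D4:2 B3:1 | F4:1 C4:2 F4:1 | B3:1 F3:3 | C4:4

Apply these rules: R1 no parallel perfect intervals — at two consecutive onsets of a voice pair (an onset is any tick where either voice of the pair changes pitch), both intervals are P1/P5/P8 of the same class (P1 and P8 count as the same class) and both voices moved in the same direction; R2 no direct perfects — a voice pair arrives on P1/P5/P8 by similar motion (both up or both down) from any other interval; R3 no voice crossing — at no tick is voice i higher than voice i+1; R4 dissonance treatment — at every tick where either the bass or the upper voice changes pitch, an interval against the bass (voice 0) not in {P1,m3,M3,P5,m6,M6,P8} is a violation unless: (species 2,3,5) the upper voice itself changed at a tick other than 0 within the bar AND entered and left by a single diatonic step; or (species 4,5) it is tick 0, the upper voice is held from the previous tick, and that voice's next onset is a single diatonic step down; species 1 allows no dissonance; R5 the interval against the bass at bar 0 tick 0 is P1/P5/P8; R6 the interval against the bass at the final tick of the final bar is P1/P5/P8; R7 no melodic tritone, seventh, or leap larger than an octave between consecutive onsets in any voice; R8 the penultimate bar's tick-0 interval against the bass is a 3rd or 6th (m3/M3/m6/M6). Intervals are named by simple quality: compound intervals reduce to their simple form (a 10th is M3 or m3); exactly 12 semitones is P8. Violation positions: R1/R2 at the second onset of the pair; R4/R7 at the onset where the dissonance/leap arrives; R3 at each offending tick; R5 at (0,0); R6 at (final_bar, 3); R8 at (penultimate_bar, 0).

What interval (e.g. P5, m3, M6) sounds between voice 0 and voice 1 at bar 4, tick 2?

voice 0=D3 voice 1=F3 -> m3

m3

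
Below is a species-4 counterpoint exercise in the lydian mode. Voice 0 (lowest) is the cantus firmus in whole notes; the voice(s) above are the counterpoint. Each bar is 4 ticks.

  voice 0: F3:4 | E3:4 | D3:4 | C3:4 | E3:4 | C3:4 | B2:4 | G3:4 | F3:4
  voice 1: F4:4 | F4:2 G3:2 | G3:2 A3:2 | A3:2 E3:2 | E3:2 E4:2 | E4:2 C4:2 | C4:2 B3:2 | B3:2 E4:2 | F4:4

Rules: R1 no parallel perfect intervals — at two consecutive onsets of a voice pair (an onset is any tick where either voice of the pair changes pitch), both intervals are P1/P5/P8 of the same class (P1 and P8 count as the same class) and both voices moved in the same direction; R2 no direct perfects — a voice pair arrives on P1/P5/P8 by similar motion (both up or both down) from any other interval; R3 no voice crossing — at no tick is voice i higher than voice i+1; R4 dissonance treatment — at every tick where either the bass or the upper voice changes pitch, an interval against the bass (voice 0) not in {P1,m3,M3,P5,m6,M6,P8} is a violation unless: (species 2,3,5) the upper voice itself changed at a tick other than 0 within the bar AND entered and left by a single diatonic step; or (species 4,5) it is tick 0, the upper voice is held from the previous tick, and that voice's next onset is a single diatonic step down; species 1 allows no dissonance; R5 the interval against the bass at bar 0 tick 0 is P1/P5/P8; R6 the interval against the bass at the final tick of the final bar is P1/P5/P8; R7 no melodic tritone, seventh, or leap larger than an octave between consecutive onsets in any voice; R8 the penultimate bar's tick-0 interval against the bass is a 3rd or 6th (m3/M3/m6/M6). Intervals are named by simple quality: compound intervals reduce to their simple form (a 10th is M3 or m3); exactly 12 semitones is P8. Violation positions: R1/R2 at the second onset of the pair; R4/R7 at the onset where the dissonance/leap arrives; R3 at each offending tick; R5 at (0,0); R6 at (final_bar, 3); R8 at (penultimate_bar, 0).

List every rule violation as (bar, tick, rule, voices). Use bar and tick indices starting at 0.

bar 0: v0=F3 v1=F4 downbeat P8
bar 1: v0=E3 v1=F4 downbeat m2
bar 2: v0=D3 v1=G3 downbeat P4
bar 3: v0=C3 v1=A3 downbeat M6
bar 4: v0=E3 v1=E3 downbeat P1
bar 5: v0=C3 v1=E4 downbeat M3
bar 6: v0=B2 v1=C4 downbeat m2
bar 7: v0=G3 v1=B3 downbeat M3
bar 8: v0=F3 v1=F4 downbeat P8
  -> R4 @ bar 1 tick 0 v(0, 1): E3/F4 m2 untreated
  -> R7 @ bar 1 tick 2 v(1,): F4->G3 leap 10st
  -> R4 @ bar 2 tick 0 v(0, 1): D3/G3 P4 untreated

(1, 0, R4, (0, 1))
(1, 2, R7, (1,))
(2, 0, R4, (0, 1))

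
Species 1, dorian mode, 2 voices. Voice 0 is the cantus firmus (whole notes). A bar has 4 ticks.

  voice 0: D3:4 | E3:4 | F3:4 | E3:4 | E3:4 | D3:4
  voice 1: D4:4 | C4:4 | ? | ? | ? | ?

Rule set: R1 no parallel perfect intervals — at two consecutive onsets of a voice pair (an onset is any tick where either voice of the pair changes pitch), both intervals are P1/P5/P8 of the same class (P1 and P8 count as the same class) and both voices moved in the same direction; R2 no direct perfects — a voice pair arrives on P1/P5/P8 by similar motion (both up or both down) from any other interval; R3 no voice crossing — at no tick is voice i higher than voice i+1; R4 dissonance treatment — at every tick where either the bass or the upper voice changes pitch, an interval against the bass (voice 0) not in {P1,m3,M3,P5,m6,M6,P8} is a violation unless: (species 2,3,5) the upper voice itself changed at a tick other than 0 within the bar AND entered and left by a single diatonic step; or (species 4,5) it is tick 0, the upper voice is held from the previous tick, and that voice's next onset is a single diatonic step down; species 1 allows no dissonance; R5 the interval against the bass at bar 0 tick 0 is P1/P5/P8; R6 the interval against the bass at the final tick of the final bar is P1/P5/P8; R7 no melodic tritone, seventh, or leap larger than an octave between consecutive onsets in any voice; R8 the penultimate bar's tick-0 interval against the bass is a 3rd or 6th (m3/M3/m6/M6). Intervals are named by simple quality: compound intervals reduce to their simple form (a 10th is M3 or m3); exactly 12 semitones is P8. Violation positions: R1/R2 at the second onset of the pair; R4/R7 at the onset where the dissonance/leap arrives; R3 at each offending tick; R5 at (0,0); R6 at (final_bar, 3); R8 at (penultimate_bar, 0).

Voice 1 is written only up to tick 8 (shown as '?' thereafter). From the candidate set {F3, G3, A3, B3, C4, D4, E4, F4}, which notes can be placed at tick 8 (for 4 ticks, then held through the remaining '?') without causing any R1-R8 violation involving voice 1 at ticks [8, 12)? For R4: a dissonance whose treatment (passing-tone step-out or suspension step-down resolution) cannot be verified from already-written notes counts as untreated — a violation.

{A3, C4, D4, F3}

F3: legal
G3: violates R4
A3: legal
B3: violates R4
C4: legal
D4: legal
E4: violates R4
F4: violates R2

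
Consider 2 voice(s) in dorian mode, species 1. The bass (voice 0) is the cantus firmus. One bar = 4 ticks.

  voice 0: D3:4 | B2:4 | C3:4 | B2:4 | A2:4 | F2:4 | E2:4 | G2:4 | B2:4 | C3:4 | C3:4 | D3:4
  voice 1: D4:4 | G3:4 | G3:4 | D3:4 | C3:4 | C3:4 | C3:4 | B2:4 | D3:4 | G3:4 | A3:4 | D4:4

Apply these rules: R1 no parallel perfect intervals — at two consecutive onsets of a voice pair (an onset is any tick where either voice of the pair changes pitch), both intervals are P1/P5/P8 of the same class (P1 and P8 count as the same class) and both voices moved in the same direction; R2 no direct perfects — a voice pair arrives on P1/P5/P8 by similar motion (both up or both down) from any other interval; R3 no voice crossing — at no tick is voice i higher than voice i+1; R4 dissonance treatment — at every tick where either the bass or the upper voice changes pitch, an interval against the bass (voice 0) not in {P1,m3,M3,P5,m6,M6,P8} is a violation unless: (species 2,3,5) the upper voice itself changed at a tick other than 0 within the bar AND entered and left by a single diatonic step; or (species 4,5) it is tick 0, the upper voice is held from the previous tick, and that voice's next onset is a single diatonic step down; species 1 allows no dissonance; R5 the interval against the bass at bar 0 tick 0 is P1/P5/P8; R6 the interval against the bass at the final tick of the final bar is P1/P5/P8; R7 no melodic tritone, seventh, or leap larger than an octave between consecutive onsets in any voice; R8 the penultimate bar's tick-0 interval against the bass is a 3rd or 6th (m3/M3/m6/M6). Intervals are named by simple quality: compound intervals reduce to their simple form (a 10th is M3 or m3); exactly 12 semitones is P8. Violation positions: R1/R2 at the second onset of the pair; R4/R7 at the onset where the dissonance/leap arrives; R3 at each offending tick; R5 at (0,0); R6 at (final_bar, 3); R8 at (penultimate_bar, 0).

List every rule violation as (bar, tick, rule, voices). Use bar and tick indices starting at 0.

bar 0: v0=D3 v1=D4 downbeat P8
bar 1: v0=B2 v1=G3 downbeat m6
bar 2: v0=C3 v1=G3 downbeat P5
bar 3: v0=B2 v1=D3 downbeat m3
bar 4: v0=A2 v1=C3 downbeat m3
bar 5: v0=F2 v1=C3 downbeat P5
bar 6: v0=E2 v1=C3 downbeat m6
bar 7: v0=G2 v1=B2 downbeat M3
bar 8: v0=B2 v1=D3 downbeat m3
bar 9: v0=C3 v1=G3 downbeat P5
bar 10: v0=C3 v1=A3 downbeat M6
bar 11: v0=D3 v1=D4 downbeat P8
  -> R2 @ bar 9 tick 0 v(0, 1): B2/D3 m3 -> C3/G3 P5 similar
  -> R2 @ bar 11 tick 0 v(0, 1): C3/A3 M6 -> D3/D4 P8 similar

(9, 0, R2, (0, 1))
(11, 0, R2, (0, 1))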